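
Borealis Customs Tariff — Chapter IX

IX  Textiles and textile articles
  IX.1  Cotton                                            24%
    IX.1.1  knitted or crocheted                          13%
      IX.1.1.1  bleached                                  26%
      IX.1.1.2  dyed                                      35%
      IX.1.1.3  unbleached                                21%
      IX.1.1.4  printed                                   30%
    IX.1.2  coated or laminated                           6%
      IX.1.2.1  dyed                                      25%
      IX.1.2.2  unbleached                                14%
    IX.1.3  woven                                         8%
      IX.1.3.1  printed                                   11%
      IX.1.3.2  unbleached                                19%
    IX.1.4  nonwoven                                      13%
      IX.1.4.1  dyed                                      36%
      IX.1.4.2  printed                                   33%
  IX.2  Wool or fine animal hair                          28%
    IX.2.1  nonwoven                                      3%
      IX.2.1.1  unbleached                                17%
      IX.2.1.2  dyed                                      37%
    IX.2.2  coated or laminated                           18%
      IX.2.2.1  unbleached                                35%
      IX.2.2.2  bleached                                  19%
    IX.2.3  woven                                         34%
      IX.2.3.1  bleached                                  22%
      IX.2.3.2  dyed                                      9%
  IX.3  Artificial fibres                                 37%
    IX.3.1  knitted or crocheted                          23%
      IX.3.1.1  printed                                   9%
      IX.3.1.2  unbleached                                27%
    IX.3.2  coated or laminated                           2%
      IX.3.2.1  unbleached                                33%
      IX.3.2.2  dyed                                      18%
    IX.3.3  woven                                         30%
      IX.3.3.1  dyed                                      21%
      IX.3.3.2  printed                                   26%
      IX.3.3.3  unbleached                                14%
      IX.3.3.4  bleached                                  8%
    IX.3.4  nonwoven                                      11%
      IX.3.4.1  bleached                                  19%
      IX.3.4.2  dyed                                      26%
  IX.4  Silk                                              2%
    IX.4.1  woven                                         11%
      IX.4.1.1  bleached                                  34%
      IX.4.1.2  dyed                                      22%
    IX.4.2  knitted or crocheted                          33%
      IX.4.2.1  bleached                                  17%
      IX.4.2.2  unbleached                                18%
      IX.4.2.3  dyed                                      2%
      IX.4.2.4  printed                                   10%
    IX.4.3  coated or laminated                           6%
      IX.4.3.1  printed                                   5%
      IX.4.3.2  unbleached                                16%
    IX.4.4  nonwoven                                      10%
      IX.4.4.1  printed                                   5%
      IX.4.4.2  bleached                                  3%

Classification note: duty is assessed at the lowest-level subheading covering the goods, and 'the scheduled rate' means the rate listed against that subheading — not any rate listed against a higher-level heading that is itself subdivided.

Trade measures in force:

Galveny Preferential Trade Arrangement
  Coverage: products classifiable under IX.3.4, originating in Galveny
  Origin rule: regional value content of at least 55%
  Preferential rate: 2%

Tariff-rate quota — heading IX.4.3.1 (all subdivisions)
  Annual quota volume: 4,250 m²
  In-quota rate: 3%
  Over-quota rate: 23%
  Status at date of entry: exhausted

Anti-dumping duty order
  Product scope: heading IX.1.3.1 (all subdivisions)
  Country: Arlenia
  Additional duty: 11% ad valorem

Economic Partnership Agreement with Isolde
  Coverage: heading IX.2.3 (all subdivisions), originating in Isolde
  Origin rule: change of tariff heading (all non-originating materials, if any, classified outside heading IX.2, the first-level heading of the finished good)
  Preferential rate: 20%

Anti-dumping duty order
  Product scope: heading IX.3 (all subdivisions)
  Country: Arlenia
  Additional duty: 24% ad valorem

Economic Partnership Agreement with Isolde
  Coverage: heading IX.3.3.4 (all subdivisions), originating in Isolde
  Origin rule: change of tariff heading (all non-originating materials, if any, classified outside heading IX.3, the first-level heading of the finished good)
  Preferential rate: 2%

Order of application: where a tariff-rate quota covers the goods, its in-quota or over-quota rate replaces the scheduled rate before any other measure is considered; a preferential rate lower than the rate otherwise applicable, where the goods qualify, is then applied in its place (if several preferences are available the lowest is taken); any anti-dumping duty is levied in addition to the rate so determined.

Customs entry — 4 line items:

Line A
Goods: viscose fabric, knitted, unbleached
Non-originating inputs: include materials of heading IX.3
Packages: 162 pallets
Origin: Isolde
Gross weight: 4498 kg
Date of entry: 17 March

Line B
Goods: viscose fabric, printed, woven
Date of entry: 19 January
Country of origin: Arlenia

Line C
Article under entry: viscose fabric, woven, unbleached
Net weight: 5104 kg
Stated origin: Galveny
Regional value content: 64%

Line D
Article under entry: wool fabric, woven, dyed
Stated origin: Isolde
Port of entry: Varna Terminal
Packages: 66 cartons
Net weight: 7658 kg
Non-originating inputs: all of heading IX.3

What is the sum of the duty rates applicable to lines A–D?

Line A: viscose → IX.3; knitted → IX.3.1; unbleached → IX.3.1.2. Scheduled 27%. Isolde agreement on IX.2.3: IX.3.1.2 not covered; Isolde agreement on IX.3.3.4: IX.3.1.2 not covered. → 27%.
Line B: viscose → IX.3; woven → IX.3.3; printed → IX.3.3.2. Scheduled 26%. anti-dumping (Arlenia, IX.3): +24%; total 26% + 24% = 50%. → 50%.
Line C: viscose → IX.3; woven → IX.3.3; unbleached → IX.3.3.3. Scheduled 14%. Galveny agreement on IX.3.4: IX.3.3.3 not covered. → 14%.
Line D: wool → IX.2; woven → IX.2.3; dyed → IX.2.3.2. Scheduled 9%. Isolde agreement on IX.2.3: CTH met → 20% available; Isolde agreement on IX.3.3.4: IX.2.3.2 not covered; preference 20% not lower than 9% → no reduction. → 9%.
Sum: 27% + 50% + 14% + 9% = 100%.

100%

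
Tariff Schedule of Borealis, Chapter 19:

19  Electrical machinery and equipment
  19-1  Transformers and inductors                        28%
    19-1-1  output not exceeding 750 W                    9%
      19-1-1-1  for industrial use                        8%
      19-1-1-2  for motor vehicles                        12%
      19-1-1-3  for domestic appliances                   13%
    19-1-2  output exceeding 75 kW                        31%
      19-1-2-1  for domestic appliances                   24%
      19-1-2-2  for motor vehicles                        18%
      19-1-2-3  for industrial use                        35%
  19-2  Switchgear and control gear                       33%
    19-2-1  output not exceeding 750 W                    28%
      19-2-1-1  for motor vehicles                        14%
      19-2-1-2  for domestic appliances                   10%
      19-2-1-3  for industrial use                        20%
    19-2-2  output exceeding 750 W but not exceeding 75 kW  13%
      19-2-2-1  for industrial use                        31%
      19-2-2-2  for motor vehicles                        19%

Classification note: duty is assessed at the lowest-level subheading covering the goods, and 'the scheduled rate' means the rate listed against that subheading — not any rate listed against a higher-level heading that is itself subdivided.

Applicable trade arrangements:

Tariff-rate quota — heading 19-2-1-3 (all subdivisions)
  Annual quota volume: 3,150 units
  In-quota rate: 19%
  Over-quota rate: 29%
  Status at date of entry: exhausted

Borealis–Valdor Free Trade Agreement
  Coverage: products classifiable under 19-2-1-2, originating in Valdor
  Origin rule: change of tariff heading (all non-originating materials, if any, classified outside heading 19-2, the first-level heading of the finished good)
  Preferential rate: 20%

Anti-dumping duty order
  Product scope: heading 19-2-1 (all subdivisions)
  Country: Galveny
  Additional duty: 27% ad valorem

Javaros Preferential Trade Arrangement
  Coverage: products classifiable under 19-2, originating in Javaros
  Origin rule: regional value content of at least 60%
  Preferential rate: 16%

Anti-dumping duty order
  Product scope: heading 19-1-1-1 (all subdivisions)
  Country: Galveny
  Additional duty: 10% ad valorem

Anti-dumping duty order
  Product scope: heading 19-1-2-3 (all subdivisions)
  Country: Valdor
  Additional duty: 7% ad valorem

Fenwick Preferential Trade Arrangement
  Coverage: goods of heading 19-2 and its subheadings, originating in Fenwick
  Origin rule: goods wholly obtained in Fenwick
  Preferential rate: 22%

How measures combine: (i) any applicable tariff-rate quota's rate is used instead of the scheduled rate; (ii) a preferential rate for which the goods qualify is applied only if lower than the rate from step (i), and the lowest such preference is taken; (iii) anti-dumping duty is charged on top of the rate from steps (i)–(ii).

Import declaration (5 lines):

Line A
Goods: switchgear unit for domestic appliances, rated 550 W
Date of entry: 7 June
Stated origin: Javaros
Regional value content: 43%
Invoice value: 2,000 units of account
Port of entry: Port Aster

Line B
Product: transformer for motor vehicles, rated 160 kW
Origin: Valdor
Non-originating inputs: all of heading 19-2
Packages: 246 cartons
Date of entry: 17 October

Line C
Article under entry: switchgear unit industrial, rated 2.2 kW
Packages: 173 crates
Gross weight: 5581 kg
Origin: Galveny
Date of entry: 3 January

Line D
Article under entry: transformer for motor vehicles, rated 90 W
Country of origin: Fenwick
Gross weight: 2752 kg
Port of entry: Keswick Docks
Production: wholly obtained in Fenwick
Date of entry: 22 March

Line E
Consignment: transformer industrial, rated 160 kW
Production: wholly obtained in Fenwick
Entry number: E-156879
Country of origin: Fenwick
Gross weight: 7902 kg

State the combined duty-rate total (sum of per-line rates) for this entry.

Line A: switchgear unit → 19-2; rated 550 W → 19-2-1; for domestic appliances → 19-2-1-2. Scheduled 10%. Javaros agreement on 19-2: RVC < 60%. → 10%.
Line B: transformer → 19-1; rated 160 kW → 19-1-2; for motor vehicles → 19-1-2-2. Scheduled 18%. Valdor agreement on 19-2-1-2: 19-1-2-2 not covered. → 18%.
Line C: switchgear unit → 19-2; rated 2.2 kW → 19-2-2; industrial → 19-2-2-1. Scheduled 31%. No special measure applies. → 31%.
Line D: transformer → 19-1; rated 90 W → 19-1-1; for motor vehicles → 19-1-1-2. Scheduled 12%. Fenwick agreement on 19-2: 19-1-1-2 not covered. → 12%.
Line E: transformer → 19-1; rated 160 kW → 19-1-2; industrial → 19-1-2-3. Scheduled 35%. Fenwick agreement on 19-2: 19-1-2-3 not covered. → 35%.
Sum: 10% + 18% + 31% + 12% + 35% = 106%.

106%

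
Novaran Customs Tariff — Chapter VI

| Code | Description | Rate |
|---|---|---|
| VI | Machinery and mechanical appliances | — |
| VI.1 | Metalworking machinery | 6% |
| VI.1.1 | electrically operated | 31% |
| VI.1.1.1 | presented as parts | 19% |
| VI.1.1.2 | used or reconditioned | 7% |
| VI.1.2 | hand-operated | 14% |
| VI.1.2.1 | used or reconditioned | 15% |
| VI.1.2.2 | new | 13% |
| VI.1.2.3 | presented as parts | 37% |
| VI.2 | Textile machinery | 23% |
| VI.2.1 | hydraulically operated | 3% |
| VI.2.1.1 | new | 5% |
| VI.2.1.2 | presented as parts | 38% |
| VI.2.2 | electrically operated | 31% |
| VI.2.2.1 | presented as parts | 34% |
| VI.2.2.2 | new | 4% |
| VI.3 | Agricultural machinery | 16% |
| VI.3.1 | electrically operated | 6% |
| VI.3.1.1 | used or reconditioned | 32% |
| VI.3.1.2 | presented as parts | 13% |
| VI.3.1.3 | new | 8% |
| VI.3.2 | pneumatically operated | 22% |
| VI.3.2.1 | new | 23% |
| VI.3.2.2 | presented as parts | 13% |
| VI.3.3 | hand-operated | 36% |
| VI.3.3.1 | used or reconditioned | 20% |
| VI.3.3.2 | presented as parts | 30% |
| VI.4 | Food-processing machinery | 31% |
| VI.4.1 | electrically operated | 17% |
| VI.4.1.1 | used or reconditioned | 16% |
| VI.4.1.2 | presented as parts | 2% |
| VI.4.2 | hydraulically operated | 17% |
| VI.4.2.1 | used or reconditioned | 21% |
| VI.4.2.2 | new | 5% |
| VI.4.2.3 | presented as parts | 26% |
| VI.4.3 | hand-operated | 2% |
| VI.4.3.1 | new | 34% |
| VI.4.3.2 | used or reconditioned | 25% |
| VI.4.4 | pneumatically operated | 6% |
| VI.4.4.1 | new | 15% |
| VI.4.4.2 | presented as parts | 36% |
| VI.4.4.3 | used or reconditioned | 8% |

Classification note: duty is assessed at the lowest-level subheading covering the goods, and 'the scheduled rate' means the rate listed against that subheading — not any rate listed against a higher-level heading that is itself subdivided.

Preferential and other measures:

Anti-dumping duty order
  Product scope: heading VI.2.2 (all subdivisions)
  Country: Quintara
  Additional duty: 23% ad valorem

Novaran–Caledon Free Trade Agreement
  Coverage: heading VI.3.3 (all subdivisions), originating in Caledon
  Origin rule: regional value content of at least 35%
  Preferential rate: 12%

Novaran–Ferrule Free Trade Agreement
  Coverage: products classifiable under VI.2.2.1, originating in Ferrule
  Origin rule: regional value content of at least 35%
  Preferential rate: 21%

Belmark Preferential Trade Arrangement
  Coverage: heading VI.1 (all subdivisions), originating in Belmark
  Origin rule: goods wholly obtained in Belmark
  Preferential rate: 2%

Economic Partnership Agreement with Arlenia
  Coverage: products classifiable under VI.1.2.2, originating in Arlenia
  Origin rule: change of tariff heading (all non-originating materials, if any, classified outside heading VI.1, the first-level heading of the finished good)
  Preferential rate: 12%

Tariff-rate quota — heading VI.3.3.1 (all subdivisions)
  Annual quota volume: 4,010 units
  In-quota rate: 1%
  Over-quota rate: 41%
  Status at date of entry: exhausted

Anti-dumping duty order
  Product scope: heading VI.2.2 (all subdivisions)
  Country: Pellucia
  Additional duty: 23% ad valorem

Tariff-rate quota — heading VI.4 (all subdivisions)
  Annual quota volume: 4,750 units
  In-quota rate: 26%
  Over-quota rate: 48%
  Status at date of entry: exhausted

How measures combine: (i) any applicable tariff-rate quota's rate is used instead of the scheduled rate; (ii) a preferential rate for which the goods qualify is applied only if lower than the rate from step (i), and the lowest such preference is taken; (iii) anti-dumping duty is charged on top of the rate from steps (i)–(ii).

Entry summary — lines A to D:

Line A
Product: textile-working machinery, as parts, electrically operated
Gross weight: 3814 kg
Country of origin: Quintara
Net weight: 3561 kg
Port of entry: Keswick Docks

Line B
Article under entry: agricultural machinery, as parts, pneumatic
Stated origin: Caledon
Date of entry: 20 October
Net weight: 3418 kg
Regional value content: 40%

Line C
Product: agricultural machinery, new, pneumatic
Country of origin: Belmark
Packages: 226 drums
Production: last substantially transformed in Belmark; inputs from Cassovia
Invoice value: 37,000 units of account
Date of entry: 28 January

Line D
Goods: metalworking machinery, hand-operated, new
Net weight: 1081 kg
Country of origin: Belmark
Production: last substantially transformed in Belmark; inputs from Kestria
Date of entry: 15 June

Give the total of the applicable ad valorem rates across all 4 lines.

106%

Line A: textile-working → VI.2; electrically operated → VI.2.2; as parts → VI.2.2.1. Scheduled 34%. anti-dumping (Quintara, VI.2.2): +23%; total 34% + 23% = 57%. → 57%.
Line B: agricultural → VI.3; pneumatic → VI.3.2; as parts → VI.3.2.2. Scheduled 13%. Caledon agreement on VI.3.3: VI.3.2.2 not covered. → 13%.
Line C: agricultural → VI.3; pneumatic → VI.3.2; new → VI.3.2.1. Scheduled 23%. Belmark agreement on VI.1: VI.3.2.1 not covered. → 23%.
Line D: metalworking → VI.1; hand-operated → VI.1.2; new → VI.1.2.2. Scheduled 13%. Belmark agreement on VI.1: not wholly obtained. → 13%.
Sum: 57% + 13% + 23% + 13% = 106%.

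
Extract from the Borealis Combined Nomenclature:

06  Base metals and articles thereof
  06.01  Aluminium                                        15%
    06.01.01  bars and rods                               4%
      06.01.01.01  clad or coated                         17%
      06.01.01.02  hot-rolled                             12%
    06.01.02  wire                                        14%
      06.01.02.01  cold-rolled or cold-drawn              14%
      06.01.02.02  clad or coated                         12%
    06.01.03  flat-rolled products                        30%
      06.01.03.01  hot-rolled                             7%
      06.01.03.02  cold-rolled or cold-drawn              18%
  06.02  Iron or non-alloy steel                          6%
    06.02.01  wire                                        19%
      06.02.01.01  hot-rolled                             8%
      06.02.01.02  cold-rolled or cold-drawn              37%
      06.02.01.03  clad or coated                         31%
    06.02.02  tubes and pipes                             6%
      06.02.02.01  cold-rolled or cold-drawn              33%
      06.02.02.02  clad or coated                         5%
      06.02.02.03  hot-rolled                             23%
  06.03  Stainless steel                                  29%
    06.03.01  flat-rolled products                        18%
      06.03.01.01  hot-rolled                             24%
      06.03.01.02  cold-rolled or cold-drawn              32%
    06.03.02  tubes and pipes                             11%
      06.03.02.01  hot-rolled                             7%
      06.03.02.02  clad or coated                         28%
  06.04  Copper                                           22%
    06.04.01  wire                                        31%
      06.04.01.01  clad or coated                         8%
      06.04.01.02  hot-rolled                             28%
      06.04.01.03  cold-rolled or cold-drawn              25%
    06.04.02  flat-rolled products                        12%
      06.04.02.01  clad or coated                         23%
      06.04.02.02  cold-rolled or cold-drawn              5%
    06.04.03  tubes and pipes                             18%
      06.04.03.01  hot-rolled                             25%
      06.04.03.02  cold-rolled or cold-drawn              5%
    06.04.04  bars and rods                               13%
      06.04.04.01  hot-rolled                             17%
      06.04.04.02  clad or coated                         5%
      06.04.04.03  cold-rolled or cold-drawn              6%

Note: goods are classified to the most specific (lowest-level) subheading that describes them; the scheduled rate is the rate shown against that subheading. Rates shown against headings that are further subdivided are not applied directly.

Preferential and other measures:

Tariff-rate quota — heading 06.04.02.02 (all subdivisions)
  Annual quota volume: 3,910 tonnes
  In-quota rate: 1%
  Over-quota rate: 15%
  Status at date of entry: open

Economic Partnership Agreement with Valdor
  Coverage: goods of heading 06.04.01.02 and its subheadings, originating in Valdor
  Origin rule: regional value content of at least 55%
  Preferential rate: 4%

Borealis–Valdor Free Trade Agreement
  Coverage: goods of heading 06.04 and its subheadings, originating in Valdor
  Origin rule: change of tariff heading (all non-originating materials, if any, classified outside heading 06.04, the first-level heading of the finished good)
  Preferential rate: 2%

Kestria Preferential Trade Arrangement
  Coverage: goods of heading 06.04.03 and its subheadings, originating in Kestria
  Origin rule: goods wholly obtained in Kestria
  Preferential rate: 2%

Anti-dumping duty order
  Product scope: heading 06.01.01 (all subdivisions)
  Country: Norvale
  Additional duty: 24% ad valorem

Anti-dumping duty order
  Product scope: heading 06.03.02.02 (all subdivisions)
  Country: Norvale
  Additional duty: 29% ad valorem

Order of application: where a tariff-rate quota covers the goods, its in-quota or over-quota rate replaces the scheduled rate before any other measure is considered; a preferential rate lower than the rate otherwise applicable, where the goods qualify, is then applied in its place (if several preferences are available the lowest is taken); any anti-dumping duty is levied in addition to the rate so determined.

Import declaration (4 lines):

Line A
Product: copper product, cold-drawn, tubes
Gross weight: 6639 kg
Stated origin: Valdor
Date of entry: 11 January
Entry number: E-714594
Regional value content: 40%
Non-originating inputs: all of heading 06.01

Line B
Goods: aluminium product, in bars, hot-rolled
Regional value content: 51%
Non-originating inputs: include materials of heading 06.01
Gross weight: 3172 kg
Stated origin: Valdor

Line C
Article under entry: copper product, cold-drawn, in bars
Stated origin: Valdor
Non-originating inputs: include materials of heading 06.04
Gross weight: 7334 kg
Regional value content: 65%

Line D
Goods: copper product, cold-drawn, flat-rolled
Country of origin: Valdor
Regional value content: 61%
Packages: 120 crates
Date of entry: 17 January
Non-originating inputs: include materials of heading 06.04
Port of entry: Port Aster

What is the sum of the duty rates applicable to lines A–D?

21%

Line A: copper → 06.04; tubes → 06.04.03; cold-drawn → 06.04.03.02. Scheduled 5%. Valdor agreement on 06.04.01.02: 06.04.03.02 not covered; Valdor agreement on 06.04: CTH met → 2% available; preferential 2%. → 2%.
Line B: aluminium → 06.01; in bars → 06.01.01; hot-rolled → 06.01.01.02. Scheduled 12%. Valdor agreement on 06.04.01.02: 06.01.01.02 not covered; Valdor agreement on 06.04: 06.01.01.02 not covered. → 12%.
Line C: copper → 06.04; in bars → 06.04.04; cold-drawn → 06.04.04.03. Scheduled 6%. Valdor agreement on 06.04.01.02: 06.04.04.03 not covered; Valdor agreement on 06.04: CTH not met. → 6%.
Line D: copper → 06.04; flat-rolled → 06.04.02; cold-drawn → 06.04.02.02. Scheduled 5%. quota on 06.04.02.02 open → in-quota 1%; Valdor agreement on 06.04.01.02: 06.04.02.02 not covered; Valdor agreement on 06.04: CTH not met. → 1%.
Sum: 2% + 12% + 6% + 1% = 21%.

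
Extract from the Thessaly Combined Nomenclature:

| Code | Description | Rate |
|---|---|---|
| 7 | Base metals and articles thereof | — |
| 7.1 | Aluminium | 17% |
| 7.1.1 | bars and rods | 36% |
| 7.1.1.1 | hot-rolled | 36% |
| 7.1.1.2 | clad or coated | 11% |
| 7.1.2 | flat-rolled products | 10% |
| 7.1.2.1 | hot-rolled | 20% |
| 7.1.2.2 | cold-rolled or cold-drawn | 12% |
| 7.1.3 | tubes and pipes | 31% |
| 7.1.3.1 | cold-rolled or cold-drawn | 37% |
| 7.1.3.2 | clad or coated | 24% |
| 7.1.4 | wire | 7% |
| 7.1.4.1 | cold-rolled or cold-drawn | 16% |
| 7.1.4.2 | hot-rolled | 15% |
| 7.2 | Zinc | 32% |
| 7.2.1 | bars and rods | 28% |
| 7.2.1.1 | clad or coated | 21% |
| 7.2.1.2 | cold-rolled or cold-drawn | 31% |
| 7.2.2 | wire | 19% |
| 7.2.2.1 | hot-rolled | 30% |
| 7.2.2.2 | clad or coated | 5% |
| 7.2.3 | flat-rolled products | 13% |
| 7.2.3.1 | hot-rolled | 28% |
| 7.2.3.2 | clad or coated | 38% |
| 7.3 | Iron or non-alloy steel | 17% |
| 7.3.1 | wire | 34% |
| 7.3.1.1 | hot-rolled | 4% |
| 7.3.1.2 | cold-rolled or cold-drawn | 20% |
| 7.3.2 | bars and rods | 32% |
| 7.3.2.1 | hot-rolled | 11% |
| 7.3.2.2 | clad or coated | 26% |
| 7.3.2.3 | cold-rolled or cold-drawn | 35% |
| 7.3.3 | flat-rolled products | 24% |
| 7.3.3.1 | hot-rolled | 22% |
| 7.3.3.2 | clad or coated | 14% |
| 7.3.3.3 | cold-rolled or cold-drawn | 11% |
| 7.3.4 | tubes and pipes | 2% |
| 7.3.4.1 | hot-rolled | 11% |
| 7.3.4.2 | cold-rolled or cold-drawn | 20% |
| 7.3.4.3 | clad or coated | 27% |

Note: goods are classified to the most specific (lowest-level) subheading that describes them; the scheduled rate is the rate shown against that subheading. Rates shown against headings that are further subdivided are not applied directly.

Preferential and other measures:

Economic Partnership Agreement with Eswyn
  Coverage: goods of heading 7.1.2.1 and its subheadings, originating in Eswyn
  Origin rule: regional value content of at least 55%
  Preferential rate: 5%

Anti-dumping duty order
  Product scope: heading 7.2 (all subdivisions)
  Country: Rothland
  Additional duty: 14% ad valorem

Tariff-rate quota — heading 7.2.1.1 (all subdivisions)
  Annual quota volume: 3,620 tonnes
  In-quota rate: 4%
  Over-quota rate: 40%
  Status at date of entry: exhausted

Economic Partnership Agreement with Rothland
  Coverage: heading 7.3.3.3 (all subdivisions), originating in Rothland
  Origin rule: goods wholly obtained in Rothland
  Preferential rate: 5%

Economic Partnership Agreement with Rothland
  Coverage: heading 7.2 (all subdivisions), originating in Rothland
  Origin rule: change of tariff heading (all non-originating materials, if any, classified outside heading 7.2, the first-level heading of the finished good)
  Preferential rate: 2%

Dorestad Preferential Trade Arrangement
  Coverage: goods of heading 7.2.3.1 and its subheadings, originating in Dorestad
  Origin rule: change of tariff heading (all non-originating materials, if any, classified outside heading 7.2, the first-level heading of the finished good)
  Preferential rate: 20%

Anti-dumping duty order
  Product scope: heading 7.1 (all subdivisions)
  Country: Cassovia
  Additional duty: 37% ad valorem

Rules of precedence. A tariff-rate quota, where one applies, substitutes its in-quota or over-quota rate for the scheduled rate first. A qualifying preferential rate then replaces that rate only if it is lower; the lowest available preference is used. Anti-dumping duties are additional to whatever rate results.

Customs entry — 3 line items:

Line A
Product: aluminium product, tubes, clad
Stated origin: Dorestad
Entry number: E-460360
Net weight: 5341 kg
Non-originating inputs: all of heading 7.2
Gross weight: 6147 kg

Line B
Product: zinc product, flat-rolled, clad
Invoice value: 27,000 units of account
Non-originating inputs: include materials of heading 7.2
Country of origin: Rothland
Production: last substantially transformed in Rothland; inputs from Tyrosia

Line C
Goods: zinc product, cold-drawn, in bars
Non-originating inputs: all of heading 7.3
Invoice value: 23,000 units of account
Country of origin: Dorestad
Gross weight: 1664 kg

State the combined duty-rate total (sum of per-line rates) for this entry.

107%

Line A: aluminium → 7.1; tubes → 7.1.3; clad → 7.1.3.2. Scheduled 24%. Dorestad agreement on 7.2.3.1: 7.1.3.2 not covered. → 24%.
Line B: zinc → 7.2; flat-rolled → 7.2.3; clad → 7.2.3.2. Scheduled 38%. Rothland agreement on 7.3.3.3: 7.2.3.2 not covered; Rothland agreement on 7.2: CTH not met; anti-dumping (Rothland, 7.2): +14%; total 38% + 14% = 52%. → 52%.
Line C: zinc → 7.2; in bars → 7.2.1; cold-drawn → 7.2.1.2. Scheduled 31%. Dorestad agreement on 7.2.3.1: 7.2.1.2 not covered. → 31%.
Sum: 24% + 52% + 31% = 107%.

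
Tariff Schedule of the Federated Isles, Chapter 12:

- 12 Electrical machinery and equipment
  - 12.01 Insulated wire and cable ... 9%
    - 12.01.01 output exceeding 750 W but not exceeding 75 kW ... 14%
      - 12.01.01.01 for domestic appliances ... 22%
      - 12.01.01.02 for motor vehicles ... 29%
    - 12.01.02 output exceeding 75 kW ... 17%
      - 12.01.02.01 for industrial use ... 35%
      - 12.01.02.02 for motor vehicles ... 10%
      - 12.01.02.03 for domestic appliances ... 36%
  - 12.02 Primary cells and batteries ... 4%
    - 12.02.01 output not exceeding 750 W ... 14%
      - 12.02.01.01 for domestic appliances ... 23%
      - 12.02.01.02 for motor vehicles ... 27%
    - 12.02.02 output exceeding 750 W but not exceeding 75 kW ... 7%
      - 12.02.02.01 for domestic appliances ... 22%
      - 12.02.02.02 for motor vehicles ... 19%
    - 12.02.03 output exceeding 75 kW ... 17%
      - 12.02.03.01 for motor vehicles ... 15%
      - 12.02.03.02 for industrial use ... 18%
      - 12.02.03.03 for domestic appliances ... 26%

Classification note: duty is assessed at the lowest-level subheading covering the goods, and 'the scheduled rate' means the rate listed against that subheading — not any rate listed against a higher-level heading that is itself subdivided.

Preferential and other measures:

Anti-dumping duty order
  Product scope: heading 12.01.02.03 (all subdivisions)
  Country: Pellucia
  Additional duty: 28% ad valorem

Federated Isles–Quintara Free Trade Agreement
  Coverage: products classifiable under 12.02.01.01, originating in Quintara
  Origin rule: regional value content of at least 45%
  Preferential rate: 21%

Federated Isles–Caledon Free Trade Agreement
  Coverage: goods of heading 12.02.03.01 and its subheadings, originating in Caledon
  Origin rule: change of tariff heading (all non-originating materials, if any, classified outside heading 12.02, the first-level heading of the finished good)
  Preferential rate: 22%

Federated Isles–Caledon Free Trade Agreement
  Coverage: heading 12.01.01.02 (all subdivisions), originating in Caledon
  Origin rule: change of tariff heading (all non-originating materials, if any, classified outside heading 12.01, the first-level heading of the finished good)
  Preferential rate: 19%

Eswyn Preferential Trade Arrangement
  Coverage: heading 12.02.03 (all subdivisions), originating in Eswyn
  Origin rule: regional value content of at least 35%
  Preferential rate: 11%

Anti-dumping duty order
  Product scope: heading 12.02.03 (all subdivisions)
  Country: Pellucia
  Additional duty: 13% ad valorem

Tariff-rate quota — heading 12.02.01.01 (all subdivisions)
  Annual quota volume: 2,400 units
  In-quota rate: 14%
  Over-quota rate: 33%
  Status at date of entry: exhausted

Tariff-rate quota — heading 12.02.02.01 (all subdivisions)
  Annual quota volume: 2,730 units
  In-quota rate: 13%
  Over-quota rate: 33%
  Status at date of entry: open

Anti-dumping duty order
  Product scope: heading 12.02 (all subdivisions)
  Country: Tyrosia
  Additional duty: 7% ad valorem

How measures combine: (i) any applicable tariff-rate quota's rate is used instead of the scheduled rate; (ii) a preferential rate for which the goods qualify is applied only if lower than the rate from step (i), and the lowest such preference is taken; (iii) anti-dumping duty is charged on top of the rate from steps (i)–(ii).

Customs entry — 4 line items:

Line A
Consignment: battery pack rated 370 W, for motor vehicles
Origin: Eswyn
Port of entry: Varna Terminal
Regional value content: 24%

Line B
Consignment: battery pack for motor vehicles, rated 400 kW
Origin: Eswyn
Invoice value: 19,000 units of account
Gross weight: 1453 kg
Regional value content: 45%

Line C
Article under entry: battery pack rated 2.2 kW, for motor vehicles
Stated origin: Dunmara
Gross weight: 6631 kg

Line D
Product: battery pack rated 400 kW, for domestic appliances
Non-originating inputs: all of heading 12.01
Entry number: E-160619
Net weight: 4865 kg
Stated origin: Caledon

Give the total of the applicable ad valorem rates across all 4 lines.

83%

Line A: battery pack → 12.02; rated 370 W → 12.02.01; for motor vehicles → 12.02.01.02. Scheduled 27%. Eswyn agreement on 12.02.03: 12.02.01.02 not covered. → 27%.
Line B: battery pack → 12.02; rated 400 kW → 12.02.03; for motor vehicles → 12.02.03.01. Scheduled 15%. Eswyn agreement on 12.02.03: RVC ≥ 35% → 11% available; preferential 11%. → 11%.
Line C: battery pack → 12.02; rated 2.2 kW → 12.02.02; for motor vehicles → 12.02.02.02. Scheduled 19%. No special measure applies. → 19%.
Line D: battery pack → 12.02; rated 400 kW → 12.02.03; for domestic appliances → 12.02.03.03. Scheduled 26%. Caledon agreement on 12.02.03.01: 12.02.03.03 not covered; Caledon agreement on 12.01.01.02: 12.02.03.03 not covered. → 26%.
Sum: 27% + 11% + 19% + 26% = 83%.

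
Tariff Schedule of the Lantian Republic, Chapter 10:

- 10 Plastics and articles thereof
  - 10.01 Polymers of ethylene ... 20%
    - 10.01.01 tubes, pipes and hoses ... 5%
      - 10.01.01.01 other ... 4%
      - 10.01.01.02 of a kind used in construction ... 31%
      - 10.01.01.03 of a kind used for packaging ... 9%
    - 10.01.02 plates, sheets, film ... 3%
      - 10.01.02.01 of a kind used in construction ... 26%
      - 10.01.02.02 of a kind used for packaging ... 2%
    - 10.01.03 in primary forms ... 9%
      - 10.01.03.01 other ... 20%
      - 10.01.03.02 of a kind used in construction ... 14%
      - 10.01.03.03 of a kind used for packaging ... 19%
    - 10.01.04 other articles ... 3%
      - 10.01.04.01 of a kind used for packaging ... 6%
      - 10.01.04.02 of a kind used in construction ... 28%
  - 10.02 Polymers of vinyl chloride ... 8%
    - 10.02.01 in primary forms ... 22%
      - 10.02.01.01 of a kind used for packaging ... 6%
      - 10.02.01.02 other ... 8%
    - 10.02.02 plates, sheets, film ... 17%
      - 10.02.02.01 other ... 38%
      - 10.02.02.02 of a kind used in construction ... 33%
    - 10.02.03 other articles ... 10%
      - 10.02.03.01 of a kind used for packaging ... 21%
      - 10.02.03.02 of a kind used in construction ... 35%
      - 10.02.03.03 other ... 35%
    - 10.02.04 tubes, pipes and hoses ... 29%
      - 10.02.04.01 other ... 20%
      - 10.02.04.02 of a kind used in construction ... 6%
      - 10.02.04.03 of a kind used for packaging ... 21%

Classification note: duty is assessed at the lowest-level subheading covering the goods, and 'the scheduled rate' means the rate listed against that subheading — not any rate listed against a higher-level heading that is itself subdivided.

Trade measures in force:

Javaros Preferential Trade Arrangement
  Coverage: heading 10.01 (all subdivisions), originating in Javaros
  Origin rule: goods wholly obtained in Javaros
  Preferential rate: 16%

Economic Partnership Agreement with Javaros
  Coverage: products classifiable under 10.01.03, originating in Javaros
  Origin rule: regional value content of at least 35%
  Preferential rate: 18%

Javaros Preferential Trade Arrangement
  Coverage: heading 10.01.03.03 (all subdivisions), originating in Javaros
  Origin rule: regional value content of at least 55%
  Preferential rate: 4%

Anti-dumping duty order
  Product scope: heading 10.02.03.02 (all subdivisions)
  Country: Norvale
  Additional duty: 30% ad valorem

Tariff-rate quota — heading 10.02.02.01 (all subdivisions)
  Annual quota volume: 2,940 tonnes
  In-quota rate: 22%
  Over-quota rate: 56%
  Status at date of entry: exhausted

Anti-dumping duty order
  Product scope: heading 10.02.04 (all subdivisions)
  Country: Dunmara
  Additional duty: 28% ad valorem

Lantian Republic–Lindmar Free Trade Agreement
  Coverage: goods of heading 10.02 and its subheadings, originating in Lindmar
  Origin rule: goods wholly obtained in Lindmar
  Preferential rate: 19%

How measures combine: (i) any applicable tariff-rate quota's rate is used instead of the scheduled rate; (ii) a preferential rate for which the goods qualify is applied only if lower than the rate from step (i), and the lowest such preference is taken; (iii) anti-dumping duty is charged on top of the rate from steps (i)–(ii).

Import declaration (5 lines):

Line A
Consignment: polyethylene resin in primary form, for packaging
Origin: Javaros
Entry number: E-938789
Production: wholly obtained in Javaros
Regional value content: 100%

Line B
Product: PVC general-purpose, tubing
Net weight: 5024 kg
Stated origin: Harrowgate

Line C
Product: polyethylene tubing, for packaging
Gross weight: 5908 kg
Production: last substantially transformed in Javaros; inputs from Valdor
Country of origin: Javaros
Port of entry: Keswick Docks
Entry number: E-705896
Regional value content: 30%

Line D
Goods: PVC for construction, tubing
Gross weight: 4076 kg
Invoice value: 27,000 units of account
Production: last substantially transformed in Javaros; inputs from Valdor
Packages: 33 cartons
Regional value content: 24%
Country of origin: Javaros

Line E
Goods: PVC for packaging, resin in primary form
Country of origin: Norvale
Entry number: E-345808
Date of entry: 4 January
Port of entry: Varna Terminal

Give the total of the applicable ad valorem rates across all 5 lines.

45%

Line A: polyethylene → 10.01; resin in primary form → 10.01.03; for packaging → 10.01.03.03. Scheduled 19%. Javaros agreement on 10.01: wholly obtained → 16% available; Javaros agreement on 10.01.03: RVC ≥ 35% → 18% available; Javaros agreement on 10.01.03.03: RVC ≥ 55% → 4% available; preferential 4%. → 4%.
Line B: PVC → 10.02; tubing → 10.02.04; general-purpose → 10.02.04.01. Scheduled 20%. No special measure applies. → 20%.
Line C: polyethylene → 10.01; tubing → 10.01.01; for packaging → 10.01.01.03. Scheduled 9%. Javaros agreement on 10.01: not wholly obtained; Javaros agreement on 10.01.03: 10.01.01.03 not covered; Javaros agreement on 10.01.03.03: 10.01.01.03 not covered. → 9%.
Line D: PVC → 10.02; tubing → 10.02.04; for construction → 10.02.04.02. Scheduled 6%. Javaros agreement on 10.01: 10.02.04.02 not covered; Javaros agreement on 10.01.03: 10.02.04.02 not covered; Javaros agreement on 10.01.03.03: 10.02.04.02 not covered. → 6%.
Line E: PVC → 10.02; resin in primary form → 10.02.01; for packaging → 10.02.01.01. Scheduled 6%. No special measure applies. → 6%.
Sum: 4% + 20% + 9% + 6% + 6% = 45%.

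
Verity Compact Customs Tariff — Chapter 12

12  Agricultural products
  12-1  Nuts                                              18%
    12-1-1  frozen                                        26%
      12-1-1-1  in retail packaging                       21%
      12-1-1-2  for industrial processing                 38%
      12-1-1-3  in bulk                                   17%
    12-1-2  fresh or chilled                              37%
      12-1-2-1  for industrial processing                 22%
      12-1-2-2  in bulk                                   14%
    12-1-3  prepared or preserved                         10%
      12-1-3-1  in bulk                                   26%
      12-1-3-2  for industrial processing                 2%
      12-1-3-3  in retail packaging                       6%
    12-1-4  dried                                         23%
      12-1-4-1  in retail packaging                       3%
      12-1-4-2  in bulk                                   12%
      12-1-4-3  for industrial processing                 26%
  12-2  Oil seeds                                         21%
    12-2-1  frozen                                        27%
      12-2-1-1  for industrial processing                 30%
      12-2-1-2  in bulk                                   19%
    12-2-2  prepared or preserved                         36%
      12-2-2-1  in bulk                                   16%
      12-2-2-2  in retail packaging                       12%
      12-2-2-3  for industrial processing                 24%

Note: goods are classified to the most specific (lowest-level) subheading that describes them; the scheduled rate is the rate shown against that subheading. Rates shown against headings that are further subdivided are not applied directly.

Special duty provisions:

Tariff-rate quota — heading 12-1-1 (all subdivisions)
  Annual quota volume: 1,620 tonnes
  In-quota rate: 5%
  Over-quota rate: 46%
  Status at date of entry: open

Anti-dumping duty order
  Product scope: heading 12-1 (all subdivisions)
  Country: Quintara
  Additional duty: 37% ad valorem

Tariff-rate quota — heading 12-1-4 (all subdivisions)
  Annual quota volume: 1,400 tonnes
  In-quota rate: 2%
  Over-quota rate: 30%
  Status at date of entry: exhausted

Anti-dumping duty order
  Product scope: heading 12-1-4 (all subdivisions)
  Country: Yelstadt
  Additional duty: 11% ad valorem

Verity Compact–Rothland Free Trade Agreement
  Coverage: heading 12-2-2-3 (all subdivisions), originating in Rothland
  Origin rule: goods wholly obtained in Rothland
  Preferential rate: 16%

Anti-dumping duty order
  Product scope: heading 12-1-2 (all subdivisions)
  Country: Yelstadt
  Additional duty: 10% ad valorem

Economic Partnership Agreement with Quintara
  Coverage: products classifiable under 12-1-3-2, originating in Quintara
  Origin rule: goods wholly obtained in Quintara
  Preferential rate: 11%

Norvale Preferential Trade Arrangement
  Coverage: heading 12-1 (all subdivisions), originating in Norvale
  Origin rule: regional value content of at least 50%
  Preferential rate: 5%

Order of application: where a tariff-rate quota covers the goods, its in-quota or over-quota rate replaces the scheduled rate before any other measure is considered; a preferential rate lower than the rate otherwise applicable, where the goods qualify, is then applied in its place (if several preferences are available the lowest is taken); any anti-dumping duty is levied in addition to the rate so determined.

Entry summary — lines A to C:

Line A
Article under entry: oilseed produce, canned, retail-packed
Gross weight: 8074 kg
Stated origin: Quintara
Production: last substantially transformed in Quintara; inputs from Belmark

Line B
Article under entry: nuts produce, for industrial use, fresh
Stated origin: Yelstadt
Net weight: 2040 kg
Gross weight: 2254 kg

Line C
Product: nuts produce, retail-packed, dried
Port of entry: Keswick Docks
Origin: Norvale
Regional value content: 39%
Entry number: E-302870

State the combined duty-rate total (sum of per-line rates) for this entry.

74%

Line A: oilseed → 12-2; canned → 12-2-2; retail-packed → 12-2-2-2. Scheduled 12%. Quintara agreement on 12-1-3-2: 12-2-2-2 not covered. → 12%.
Line B: nuts → 12-1; fresh → 12-1-2; for industrial use → 12-1-2-1. Scheduled 22%. anti-dumping (Yelstadt, 12-1-2): +10%; total 22% + 10% = 32%. → 32%.
Line C: nuts → 12-1; dried → 12-1-4; retail-packed → 12-1-4-1. Scheduled 3%. quota on 12-1-4 exhausted → over-quota 30%; Norvale agreement on 12-1: RVC < 50%. → 30%.
Sum: 12% + 32% + 30% = 74%.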